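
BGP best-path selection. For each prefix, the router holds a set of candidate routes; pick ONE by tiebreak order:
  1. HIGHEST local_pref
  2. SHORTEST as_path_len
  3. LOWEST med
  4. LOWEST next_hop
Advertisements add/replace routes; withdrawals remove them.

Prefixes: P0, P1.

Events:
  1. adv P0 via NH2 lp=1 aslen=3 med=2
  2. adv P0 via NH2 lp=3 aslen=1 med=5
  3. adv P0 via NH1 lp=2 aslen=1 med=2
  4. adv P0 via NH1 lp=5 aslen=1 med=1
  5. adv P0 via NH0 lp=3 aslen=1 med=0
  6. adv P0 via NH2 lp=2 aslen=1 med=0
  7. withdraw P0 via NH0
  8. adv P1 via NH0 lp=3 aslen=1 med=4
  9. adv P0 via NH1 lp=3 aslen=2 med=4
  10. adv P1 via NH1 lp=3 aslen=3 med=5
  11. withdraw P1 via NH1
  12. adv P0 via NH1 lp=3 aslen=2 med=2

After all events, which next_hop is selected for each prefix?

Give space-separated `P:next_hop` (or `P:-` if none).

Op 1: best P0=NH2 P1=-
Op 2: best P0=NH2 P1=-
Op 3: best P0=NH2 P1=-
Op 4: best P0=NH1 P1=-
Op 5: best P0=NH1 P1=-
Op 6: best P0=NH1 P1=-
Op 7: best P0=NH1 P1=-
Op 8: best P0=NH1 P1=NH0
Op 9: best P0=NH1 P1=NH0
Op 10: best P0=NH1 P1=NH0
Op 11: best P0=NH1 P1=NH0
Op 12: best P0=NH1 P1=NH0

Answer: P0:NH1 P1:NH0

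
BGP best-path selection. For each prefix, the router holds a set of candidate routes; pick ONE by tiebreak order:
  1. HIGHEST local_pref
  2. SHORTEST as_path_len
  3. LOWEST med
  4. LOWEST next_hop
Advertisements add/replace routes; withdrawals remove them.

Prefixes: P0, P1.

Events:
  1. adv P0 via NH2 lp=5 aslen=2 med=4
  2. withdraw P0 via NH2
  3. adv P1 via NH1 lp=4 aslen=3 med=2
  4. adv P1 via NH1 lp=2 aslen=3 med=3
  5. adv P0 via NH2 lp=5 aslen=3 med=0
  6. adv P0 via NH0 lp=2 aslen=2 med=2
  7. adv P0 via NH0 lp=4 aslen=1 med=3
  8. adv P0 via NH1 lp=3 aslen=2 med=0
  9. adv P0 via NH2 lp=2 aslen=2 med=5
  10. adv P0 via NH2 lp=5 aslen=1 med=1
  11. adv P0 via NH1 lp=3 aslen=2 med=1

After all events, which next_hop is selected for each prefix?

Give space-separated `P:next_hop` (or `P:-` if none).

Op 1: best P0=NH2 P1=-
Op 2: best P0=- P1=-
Op 3: best P0=- P1=NH1
Op 4: best P0=- P1=NH1
Op 5: best P0=NH2 P1=NH1
Op 6: best P0=NH2 P1=NH1
Op 7: best P0=NH2 P1=NH1
Op 8: best P0=NH2 P1=NH1
Op 9: best P0=NH0 P1=NH1
Op 10: best P0=NH2 P1=NH1
Op 11: best P0=NH2 P1=NH1

Answer: P0:NH2 P1:NH1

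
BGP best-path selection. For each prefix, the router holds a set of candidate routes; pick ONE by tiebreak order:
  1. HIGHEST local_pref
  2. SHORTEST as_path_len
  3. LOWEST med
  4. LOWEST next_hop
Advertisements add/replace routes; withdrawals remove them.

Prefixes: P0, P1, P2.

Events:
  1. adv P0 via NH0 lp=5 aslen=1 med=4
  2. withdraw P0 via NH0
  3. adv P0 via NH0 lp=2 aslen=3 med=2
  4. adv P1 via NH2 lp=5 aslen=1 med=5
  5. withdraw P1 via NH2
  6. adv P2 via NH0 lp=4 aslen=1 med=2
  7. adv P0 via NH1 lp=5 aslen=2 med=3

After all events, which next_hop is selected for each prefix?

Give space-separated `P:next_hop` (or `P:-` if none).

Answer: P0:NH1 P1:- P2:NH0

Derivation:
Op 1: best P0=NH0 P1=- P2=-
Op 2: best P0=- P1=- P2=-
Op 3: best P0=NH0 P1=- P2=-
Op 4: best P0=NH0 P1=NH2 P2=-
Op 5: best P0=NH0 P1=- P2=-
Op 6: best P0=NH0 P1=- P2=NH0
Op 7: best P0=NH1 P1=- P2=NH0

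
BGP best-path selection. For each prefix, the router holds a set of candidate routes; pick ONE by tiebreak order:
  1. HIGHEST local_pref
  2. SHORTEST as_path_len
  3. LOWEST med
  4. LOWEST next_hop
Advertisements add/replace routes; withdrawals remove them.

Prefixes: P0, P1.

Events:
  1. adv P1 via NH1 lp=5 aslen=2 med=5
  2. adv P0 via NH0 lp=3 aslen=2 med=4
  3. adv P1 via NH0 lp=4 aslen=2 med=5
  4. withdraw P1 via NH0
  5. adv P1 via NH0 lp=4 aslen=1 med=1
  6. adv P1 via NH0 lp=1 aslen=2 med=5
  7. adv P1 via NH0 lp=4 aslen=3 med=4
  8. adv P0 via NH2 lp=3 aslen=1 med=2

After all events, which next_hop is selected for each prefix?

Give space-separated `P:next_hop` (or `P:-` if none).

Op 1: best P0=- P1=NH1
Op 2: best P0=NH0 P1=NH1
Op 3: best P0=NH0 P1=NH1
Op 4: best P0=NH0 P1=NH1
Op 5: best P0=NH0 P1=NH1
Op 6: best P0=NH0 P1=NH1
Op 7: best P0=NH0 P1=NH1
Op 8: best P0=NH2 P1=NH1

Answer: P0:NH2 P1:NH1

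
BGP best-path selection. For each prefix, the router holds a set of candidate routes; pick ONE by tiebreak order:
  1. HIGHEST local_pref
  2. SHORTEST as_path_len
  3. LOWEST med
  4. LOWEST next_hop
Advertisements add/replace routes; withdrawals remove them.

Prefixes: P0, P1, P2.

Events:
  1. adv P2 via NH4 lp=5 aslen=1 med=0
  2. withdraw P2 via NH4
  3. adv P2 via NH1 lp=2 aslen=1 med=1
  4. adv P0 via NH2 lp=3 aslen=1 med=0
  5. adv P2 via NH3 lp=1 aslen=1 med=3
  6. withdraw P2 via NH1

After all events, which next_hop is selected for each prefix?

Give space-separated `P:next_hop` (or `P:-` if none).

Op 1: best P0=- P1=- P2=NH4
Op 2: best P0=- P1=- P2=-
Op 3: best P0=- P1=- P2=NH1
Op 4: best P0=NH2 P1=- P2=NH1
Op 5: best P0=NH2 P1=- P2=NH1
Op 6: best P0=NH2 P1=- P2=NH3

Answer: P0:NH2 P1:- P2:NH3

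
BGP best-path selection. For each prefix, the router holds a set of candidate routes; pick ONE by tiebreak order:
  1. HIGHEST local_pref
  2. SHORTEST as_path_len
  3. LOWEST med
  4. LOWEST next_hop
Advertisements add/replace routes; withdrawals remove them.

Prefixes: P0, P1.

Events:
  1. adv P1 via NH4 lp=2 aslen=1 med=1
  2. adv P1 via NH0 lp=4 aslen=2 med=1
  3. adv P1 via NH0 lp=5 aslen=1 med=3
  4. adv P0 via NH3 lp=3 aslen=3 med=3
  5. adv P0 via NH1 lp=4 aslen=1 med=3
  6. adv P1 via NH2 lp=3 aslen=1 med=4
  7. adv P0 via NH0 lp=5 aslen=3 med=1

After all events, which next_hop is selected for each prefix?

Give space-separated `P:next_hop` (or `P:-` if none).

Op 1: best P0=- P1=NH4
Op 2: best P0=- P1=NH0
Op 3: best P0=- P1=NH0
Op 4: best P0=NH3 P1=NH0
Op 5: best P0=NH1 P1=NH0
Op 6: best P0=NH1 P1=NH0
Op 7: best P0=NH0 P1=NH0

Answer: P0:NH0 P1:NH0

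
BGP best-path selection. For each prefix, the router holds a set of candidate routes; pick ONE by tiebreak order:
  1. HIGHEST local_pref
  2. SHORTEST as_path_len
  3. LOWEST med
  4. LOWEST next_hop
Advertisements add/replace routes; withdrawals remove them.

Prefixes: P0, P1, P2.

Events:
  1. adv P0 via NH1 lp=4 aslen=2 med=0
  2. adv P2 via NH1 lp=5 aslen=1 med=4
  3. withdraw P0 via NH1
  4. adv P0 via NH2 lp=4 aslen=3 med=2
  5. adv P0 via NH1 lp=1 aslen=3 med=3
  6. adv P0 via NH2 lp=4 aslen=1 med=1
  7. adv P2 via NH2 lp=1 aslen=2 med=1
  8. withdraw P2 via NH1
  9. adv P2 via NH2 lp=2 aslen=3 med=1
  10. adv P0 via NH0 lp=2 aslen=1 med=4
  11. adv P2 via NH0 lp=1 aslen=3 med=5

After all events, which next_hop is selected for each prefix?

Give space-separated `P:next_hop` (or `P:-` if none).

Op 1: best P0=NH1 P1=- P2=-
Op 2: best P0=NH1 P1=- P2=NH1
Op 3: best P0=- P1=- P2=NH1
Op 4: best P0=NH2 P1=- P2=NH1
Op 5: best P0=NH2 P1=- P2=NH1
Op 6: best P0=NH2 P1=- P2=NH1
Op 7: best P0=NH2 P1=- P2=NH1
Op 8: best P0=NH2 P1=- P2=NH2
Op 9: best P0=NH2 P1=- P2=NH2
Op 10: best P0=NH2 P1=- P2=NH2
Op 11: best P0=NH2 P1=- P2=NH2

Answer: P0:NH2 P1:- P2:NH2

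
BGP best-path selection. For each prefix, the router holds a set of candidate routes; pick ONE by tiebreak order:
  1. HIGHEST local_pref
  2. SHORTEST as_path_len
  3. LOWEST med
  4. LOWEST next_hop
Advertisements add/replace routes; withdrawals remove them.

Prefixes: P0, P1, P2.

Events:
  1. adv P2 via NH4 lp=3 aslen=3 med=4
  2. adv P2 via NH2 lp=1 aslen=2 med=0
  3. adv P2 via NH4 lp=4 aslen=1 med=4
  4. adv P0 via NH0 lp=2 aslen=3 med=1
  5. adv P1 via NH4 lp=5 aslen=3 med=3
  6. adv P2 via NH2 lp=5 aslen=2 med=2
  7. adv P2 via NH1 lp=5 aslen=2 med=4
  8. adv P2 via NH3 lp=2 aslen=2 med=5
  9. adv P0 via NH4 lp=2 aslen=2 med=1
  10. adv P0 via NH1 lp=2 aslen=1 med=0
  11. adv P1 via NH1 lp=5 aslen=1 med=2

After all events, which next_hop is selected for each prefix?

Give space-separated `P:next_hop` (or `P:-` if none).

Answer: P0:NH1 P1:NH1 P2:NH2

Derivation:
Op 1: best P0=- P1=- P2=NH4
Op 2: best P0=- P1=- P2=NH4
Op 3: best P0=- P1=- P2=NH4
Op 4: best P0=NH0 P1=- P2=NH4
Op 5: best P0=NH0 P1=NH4 P2=NH4
Op 6: best P0=NH0 P1=NH4 P2=NH2
Op 7: best P0=NH0 P1=NH4 P2=NH2
Op 8: best P0=NH0 P1=NH4 P2=NH2
Op 9: best P0=NH4 P1=NH4 P2=NH2
Op 10: best P0=NH1 P1=NH4 P2=NH2
Op 11: best P0=NH1 P1=NH1 P2=NH2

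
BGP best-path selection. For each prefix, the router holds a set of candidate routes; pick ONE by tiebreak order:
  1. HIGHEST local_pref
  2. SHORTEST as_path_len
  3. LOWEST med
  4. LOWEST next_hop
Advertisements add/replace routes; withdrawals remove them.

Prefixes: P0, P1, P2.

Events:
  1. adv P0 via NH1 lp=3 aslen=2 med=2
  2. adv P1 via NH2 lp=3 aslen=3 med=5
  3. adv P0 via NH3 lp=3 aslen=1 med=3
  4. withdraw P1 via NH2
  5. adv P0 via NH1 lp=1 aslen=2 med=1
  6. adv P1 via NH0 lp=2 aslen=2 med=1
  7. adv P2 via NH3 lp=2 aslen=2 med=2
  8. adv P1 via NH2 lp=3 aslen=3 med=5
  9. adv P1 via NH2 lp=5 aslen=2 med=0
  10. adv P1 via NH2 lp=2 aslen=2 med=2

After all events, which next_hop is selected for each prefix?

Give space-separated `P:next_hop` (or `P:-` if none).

Answer: P0:NH3 P1:NH0 P2:NH3

Derivation:
Op 1: best P0=NH1 P1=- P2=-
Op 2: best P0=NH1 P1=NH2 P2=-
Op 3: best P0=NH3 P1=NH2 P2=-
Op 4: best P0=NH3 P1=- P2=-
Op 5: best P0=NH3 P1=- P2=-
Op 6: best P0=NH3 P1=NH0 P2=-
Op 7: best P0=NH3 P1=NH0 P2=NH3
Op 8: best P0=NH3 P1=NH2 P2=NH3
Op 9: best P0=NH3 P1=NH2 P2=NH3
Op 10: best P0=NH3 P1=NH0 P2=NH3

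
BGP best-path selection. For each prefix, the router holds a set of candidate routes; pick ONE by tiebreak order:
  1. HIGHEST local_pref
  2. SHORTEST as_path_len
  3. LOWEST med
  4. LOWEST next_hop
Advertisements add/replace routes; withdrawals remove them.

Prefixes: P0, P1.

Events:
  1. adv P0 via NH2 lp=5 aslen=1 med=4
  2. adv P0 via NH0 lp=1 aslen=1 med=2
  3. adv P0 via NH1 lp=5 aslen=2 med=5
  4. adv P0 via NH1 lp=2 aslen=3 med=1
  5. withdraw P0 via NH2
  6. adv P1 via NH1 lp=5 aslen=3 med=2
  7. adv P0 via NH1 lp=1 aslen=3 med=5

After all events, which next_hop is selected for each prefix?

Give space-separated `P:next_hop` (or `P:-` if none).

Answer: P0:NH0 P1:NH1

Derivation:
Op 1: best P0=NH2 P1=-
Op 2: best P0=NH2 P1=-
Op 3: best P0=NH2 P1=-
Op 4: best P0=NH2 P1=-
Op 5: best P0=NH1 P1=-
Op 6: best P0=NH1 P1=NH1
Op 7: best P0=NH0 P1=NH1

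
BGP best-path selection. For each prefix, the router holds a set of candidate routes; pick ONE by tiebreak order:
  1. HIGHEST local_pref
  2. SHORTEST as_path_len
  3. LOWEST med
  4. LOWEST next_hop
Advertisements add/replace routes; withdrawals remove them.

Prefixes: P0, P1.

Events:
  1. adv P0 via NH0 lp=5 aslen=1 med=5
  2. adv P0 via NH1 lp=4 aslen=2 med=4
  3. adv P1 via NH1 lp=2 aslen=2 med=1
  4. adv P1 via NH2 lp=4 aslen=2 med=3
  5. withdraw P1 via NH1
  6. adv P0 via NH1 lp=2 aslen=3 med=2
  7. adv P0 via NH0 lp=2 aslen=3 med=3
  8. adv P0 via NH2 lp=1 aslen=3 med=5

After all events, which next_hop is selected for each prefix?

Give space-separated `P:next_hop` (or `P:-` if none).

Answer: P0:NH1 P1:NH2

Derivation:
Op 1: best P0=NH0 P1=-
Op 2: best P0=NH0 P1=-
Op 3: best P0=NH0 P1=NH1
Op 4: best P0=NH0 P1=NH2
Op 5: best P0=NH0 P1=NH2
Op 6: best P0=NH0 P1=NH2
Op 7: best P0=NH1 P1=NH2
Op 8: best P0=NH1 P1=NH2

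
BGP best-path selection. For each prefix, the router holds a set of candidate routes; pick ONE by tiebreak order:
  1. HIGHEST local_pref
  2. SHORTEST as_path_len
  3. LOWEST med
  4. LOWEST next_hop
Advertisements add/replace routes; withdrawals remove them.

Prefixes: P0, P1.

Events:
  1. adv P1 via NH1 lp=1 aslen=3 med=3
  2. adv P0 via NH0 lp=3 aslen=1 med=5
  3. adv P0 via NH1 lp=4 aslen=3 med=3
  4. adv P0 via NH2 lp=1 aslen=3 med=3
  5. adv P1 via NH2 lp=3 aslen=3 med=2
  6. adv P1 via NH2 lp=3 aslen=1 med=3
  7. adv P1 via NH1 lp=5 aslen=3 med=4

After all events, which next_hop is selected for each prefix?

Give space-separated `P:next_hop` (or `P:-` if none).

Op 1: best P0=- P1=NH1
Op 2: best P0=NH0 P1=NH1
Op 3: best P0=NH1 P1=NH1
Op 4: best P0=NH1 P1=NH1
Op 5: best P0=NH1 P1=NH2
Op 6: best P0=NH1 P1=NH2
Op 7: best P0=NH1 P1=NH1

Answer: P0:NH1 P1:NH1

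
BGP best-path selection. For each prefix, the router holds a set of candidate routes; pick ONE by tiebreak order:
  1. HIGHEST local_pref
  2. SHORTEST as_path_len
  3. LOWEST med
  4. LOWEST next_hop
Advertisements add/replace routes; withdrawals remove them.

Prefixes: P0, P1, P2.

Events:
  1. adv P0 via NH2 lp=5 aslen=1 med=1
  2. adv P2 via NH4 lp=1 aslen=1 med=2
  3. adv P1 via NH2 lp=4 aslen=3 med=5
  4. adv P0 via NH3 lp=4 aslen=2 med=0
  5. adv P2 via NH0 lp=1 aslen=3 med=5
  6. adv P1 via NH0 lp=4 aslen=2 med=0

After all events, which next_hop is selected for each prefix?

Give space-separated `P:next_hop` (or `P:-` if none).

Op 1: best P0=NH2 P1=- P2=-
Op 2: best P0=NH2 P1=- P2=NH4
Op 3: best P0=NH2 P1=NH2 P2=NH4
Op 4: best P0=NH2 P1=NH2 P2=NH4
Op 5: best P0=NH2 P1=NH2 P2=NH4
Op 6: best P0=NH2 P1=NH0 P2=NH4

Answer: P0:NH2 P1:NH0 P2:NH4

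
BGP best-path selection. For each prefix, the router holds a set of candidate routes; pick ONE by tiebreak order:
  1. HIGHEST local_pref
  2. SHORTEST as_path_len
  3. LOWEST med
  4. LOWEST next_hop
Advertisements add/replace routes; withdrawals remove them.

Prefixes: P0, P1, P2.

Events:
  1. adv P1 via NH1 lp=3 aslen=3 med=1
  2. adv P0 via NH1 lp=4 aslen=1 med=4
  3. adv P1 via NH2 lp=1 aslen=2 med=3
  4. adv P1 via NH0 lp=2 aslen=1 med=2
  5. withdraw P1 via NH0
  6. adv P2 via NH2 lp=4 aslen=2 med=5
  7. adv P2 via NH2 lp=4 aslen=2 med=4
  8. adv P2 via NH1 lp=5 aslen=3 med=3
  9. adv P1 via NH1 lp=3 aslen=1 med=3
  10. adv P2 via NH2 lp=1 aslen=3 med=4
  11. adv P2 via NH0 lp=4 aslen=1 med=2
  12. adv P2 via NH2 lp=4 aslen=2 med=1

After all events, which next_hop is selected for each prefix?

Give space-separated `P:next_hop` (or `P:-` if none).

Op 1: best P0=- P1=NH1 P2=-
Op 2: best P0=NH1 P1=NH1 P2=-
Op 3: best P0=NH1 P1=NH1 P2=-
Op 4: best P0=NH1 P1=NH1 P2=-
Op 5: best P0=NH1 P1=NH1 P2=-
Op 6: best P0=NH1 P1=NH1 P2=NH2
Op 7: best P0=NH1 P1=NH1 P2=NH2
Op 8: best P0=NH1 P1=NH1 P2=NH1
Op 9: best P0=NH1 P1=NH1 P2=NH1
Op 10: best P0=NH1 P1=NH1 P2=NH1
Op 11: best P0=NH1 P1=NH1 P2=NH1
Op 12: best P0=NH1 P1=NH1 P2=NH1

Answer: P0:NH1 P1:NH1 P2:NH1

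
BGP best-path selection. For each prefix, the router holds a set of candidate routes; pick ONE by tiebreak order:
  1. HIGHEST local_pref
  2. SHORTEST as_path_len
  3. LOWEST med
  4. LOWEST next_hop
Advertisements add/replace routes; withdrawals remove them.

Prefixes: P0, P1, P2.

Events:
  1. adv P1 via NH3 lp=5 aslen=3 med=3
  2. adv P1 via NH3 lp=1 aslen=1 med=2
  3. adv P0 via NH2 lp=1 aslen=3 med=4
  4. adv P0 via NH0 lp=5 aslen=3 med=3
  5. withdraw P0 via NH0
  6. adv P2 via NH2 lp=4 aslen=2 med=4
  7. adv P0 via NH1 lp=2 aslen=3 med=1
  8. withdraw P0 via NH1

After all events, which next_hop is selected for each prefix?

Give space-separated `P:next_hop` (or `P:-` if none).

Answer: P0:NH2 P1:NH3 P2:NH2

Derivation:
Op 1: best P0=- P1=NH3 P2=-
Op 2: best P0=- P1=NH3 P2=-
Op 3: best P0=NH2 P1=NH3 P2=-
Op 4: best P0=NH0 P1=NH3 P2=-
Op 5: best P0=NH2 P1=NH3 P2=-
Op 6: best P0=NH2 P1=NH3 P2=NH2
Op 7: best P0=NH1 P1=NH3 P2=NH2
Op 8: best P0=NH2 P1=NH3 P2=NH2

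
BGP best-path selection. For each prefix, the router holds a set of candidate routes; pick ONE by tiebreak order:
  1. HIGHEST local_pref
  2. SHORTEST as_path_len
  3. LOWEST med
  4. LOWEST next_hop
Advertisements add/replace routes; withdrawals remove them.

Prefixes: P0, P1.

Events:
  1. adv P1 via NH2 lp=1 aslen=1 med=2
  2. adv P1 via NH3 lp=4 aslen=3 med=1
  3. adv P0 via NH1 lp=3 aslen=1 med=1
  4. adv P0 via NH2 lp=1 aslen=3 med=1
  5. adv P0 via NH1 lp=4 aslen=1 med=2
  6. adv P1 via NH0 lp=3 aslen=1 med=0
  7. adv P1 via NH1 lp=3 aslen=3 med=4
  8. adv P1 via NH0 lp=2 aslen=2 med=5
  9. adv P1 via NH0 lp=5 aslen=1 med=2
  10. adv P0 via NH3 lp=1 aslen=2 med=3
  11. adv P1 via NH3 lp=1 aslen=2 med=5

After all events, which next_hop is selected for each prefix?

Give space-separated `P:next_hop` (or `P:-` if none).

Op 1: best P0=- P1=NH2
Op 2: best P0=- P1=NH3
Op 3: best P0=NH1 P1=NH3
Op 4: best P0=NH1 P1=NH3
Op 5: best P0=NH1 P1=NH3
Op 6: best P0=NH1 P1=NH3
Op 7: best P0=NH1 P1=NH3
Op 8: best P0=NH1 P1=NH3
Op 9: best P0=NH1 P1=NH0
Op 10: best P0=NH1 P1=NH0
Op 11: best P0=NH1 P1=NH0

Answer: P0:NH1 P1:NH0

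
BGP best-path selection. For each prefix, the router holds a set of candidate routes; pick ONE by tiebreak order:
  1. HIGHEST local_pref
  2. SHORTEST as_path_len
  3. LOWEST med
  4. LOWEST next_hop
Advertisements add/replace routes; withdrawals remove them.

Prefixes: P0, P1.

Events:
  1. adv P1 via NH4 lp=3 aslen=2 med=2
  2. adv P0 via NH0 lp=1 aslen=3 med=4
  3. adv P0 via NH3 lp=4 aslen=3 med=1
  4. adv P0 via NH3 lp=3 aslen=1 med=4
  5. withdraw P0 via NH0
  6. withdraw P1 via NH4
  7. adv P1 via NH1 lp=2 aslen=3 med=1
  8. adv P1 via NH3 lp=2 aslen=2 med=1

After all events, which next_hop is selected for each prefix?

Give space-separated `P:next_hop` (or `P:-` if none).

Op 1: best P0=- P1=NH4
Op 2: best P0=NH0 P1=NH4
Op 3: best P0=NH3 P1=NH4
Op 4: best P0=NH3 P1=NH4
Op 5: best P0=NH3 P1=NH4
Op 6: best P0=NH3 P1=-
Op 7: best P0=NH3 P1=NH1
Op 8: best P0=NH3 P1=NH3

Answer: P0:NH3 P1:NH3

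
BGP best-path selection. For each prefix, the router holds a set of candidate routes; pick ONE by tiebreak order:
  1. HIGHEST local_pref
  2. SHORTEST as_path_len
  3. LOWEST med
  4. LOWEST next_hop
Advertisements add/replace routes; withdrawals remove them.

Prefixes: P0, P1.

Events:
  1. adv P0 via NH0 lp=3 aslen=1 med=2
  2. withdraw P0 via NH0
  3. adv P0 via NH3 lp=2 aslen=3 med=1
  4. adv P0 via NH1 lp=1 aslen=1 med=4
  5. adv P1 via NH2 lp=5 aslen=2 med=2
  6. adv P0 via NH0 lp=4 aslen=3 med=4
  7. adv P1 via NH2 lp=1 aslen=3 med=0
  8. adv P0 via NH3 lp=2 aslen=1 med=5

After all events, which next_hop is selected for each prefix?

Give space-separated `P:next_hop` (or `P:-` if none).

Answer: P0:NH0 P1:NH2

Derivation:
Op 1: best P0=NH0 P1=-
Op 2: best P0=- P1=-
Op 3: best P0=NH3 P1=-
Op 4: best P0=NH3 P1=-
Op 5: best P0=NH3 P1=NH2
Op 6: best P0=NH0 P1=NH2
Op 7: best P0=NH0 P1=NH2
Op 8: best P0=NH0 P1=NH2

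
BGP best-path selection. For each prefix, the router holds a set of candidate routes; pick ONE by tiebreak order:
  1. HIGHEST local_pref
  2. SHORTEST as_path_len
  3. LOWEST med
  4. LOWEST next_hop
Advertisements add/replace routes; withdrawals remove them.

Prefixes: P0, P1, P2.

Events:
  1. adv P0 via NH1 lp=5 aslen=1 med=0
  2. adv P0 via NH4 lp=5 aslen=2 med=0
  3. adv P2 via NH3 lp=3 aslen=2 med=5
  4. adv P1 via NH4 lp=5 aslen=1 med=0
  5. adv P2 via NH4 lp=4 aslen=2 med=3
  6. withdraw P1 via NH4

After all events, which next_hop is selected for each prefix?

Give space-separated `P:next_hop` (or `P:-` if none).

Answer: P0:NH1 P1:- P2:NH4

Derivation:
Op 1: best P0=NH1 P1=- P2=-
Op 2: best P0=NH1 P1=- P2=-
Op 3: best P0=NH1 P1=- P2=NH3
Op 4: best P0=NH1 P1=NH4 P2=NH3
Op 5: best P0=NH1 P1=NH4 P2=NH4
Op 6: best P0=NH1 P1=- P2=NH4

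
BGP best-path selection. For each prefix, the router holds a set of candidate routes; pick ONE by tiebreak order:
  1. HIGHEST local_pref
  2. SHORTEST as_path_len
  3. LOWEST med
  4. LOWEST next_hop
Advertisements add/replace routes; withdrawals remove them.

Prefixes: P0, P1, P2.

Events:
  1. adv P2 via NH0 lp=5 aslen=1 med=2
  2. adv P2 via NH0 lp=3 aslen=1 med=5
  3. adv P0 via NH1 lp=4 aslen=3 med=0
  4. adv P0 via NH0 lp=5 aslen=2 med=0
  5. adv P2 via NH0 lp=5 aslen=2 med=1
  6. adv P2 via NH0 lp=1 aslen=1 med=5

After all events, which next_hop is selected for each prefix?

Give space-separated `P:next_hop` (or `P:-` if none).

Op 1: best P0=- P1=- P2=NH0
Op 2: best P0=- P1=- P2=NH0
Op 3: best P0=NH1 P1=- P2=NH0
Op 4: best P0=NH0 P1=- P2=NH0
Op 5: best P0=NH0 P1=- P2=NH0
Op 6: best P0=NH0 P1=- P2=NH0

Answer: P0:NH0 P1:- P2:NH0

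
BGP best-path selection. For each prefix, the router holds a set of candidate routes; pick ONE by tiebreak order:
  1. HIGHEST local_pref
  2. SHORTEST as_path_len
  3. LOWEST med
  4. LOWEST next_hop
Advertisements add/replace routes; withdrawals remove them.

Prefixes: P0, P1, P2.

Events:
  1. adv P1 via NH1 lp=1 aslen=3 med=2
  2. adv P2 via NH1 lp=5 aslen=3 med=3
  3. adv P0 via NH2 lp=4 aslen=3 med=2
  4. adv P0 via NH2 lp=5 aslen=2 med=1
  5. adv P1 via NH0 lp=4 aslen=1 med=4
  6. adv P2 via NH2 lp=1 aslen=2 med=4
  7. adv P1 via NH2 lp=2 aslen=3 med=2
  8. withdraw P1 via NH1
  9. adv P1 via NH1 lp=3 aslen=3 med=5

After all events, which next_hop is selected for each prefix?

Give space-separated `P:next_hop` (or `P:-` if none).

Answer: P0:NH2 P1:NH0 P2:NH1

Derivation:
Op 1: best P0=- P1=NH1 P2=-
Op 2: best P0=- P1=NH1 P2=NH1
Op 3: best P0=NH2 P1=NH1 P2=NH1
Op 4: best P0=NH2 P1=NH1 P2=NH1
Op 5: best P0=NH2 P1=NH0 P2=NH1
Op 6: best P0=NH2 P1=NH0 P2=NH1
Op 7: best P0=NH2 P1=NH0 P2=NH1
Op 8: best P0=NH2 P1=NH0 P2=NH1
Op 9: best P0=NH2 P1=NH0 P2=NH1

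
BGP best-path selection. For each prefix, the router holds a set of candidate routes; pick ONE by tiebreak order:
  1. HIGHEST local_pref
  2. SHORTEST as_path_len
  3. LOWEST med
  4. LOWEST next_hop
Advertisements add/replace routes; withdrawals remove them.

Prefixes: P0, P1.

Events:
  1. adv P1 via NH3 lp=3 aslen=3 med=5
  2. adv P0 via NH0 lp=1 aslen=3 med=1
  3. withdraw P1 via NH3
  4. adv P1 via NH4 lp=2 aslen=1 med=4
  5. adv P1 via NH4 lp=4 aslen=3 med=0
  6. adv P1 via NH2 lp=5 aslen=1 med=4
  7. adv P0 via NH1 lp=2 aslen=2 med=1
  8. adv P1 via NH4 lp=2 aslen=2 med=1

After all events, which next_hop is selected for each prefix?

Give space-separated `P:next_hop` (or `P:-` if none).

Op 1: best P0=- P1=NH3
Op 2: best P0=NH0 P1=NH3
Op 3: best P0=NH0 P1=-
Op 4: best P0=NH0 P1=NH4
Op 5: best P0=NH0 P1=NH4
Op 6: best P0=NH0 P1=NH2
Op 7: best P0=NH1 P1=NH2
Op 8: best P0=NH1 P1=NH2

Answer: P0:NH1 P1:NH2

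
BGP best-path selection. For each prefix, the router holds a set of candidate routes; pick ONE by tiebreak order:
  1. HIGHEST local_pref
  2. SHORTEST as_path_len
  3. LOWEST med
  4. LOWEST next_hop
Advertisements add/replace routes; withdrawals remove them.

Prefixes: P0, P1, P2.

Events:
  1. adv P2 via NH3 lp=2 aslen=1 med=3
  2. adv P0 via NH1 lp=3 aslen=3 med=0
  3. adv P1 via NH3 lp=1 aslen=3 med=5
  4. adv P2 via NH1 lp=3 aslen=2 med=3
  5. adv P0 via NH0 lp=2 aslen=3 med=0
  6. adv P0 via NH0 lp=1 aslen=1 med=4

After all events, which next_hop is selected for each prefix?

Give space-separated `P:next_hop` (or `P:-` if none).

Answer: P0:NH1 P1:NH3 P2:NH1

Derivation:
Op 1: best P0=- P1=- P2=NH3
Op 2: best P0=NH1 P1=- P2=NH3
Op 3: best P0=NH1 P1=NH3 P2=NH3
Op 4: best P0=NH1 P1=NH3 P2=NH1
Op 5: best P0=NH1 P1=NH3 P2=NH1
Op 6: best P0=NH1 P1=NH3 P2=NH1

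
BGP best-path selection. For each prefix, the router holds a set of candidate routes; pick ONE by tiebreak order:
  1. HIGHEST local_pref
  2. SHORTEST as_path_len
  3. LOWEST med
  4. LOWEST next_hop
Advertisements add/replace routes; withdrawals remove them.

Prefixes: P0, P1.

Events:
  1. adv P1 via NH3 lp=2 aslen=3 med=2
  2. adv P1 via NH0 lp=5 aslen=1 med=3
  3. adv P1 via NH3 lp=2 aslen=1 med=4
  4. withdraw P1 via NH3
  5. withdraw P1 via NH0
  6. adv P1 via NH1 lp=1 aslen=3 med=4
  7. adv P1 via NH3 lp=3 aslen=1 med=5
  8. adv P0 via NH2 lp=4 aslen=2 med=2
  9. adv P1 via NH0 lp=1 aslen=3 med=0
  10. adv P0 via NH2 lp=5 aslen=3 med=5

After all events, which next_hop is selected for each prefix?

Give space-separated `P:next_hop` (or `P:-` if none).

Op 1: best P0=- P1=NH3
Op 2: best P0=- P1=NH0
Op 3: best P0=- P1=NH0
Op 4: best P0=- P1=NH0
Op 5: best P0=- P1=-
Op 6: best P0=- P1=NH1
Op 7: best P0=- P1=NH3
Op 8: best P0=NH2 P1=NH3
Op 9: best P0=NH2 P1=NH3
Op 10: best P0=NH2 P1=NH3

Answer: P0:NH2 P1:NH3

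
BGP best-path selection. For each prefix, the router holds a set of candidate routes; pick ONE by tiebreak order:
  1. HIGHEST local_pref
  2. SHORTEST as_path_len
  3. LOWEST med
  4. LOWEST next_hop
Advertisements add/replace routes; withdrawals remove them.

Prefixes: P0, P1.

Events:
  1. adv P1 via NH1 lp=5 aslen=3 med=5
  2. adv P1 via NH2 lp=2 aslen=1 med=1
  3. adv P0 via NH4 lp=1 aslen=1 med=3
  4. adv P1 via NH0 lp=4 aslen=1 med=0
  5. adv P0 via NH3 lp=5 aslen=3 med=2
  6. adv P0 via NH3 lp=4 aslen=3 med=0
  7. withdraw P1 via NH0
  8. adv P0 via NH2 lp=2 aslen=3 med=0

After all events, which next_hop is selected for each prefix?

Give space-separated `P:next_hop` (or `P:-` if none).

Op 1: best P0=- P1=NH1
Op 2: best P0=- P1=NH1
Op 3: best P0=NH4 P1=NH1
Op 4: best P0=NH4 P1=NH1
Op 5: best P0=NH3 P1=NH1
Op 6: best P0=NH3 P1=NH1
Op 7: best P0=NH3 P1=NH1
Op 8: best P0=NH3 P1=NH1

Answer: P0:NH3 P1:NH1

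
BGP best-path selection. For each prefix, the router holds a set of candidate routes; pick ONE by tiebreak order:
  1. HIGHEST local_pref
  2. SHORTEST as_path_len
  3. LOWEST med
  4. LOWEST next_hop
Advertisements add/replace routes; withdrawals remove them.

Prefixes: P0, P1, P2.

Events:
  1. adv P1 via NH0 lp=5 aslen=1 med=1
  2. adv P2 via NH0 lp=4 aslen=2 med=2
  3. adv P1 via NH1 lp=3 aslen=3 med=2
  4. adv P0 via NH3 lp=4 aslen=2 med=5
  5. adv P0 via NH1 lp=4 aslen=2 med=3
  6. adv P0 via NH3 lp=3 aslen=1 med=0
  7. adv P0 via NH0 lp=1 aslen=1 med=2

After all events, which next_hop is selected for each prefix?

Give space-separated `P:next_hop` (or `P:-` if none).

Op 1: best P0=- P1=NH0 P2=-
Op 2: best P0=- P1=NH0 P2=NH0
Op 3: best P0=- P1=NH0 P2=NH0
Op 4: best P0=NH3 P1=NH0 P2=NH0
Op 5: best P0=NH1 P1=NH0 P2=NH0
Op 6: best P0=NH1 P1=NH0 P2=NH0
Op 7: best P0=NH1 P1=NH0 P2=NH0

Answer: P0:NH1 P1:NH0 P2:NH0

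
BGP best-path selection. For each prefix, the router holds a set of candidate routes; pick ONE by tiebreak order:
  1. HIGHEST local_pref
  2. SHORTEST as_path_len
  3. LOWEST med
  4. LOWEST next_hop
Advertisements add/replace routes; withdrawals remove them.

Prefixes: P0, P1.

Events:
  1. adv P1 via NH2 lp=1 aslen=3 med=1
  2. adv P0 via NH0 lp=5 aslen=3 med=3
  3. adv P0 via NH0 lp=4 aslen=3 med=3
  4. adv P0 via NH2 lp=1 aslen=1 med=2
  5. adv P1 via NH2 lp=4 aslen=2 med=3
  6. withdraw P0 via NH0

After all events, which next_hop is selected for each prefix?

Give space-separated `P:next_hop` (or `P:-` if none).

Op 1: best P0=- P1=NH2
Op 2: best P0=NH0 P1=NH2
Op 3: best P0=NH0 P1=NH2
Op 4: best P0=NH0 P1=NH2
Op 5: best P0=NH0 P1=NH2
Op 6: best P0=NH2 P1=NH2

Answer: P0:NH2 P1:NH2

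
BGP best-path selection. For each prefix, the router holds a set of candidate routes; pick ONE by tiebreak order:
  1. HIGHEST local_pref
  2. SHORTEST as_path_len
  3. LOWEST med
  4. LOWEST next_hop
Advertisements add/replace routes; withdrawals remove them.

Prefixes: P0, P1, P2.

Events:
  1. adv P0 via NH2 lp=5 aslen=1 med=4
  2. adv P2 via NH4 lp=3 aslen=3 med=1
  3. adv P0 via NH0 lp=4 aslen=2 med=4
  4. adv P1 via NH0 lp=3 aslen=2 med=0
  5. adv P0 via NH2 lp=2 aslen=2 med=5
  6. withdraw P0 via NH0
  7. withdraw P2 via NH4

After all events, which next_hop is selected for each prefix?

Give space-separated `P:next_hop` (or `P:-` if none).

Op 1: best P0=NH2 P1=- P2=-
Op 2: best P0=NH2 P1=- P2=NH4
Op 3: best P0=NH2 P1=- P2=NH4
Op 4: best P0=NH2 P1=NH0 P2=NH4
Op 5: best P0=NH0 P1=NH0 P2=NH4
Op 6: best P0=NH2 P1=NH0 P2=NH4
Op 7: best P0=NH2 P1=NH0 P2=-

Answer: P0:NH2 P1:NH0 P2:-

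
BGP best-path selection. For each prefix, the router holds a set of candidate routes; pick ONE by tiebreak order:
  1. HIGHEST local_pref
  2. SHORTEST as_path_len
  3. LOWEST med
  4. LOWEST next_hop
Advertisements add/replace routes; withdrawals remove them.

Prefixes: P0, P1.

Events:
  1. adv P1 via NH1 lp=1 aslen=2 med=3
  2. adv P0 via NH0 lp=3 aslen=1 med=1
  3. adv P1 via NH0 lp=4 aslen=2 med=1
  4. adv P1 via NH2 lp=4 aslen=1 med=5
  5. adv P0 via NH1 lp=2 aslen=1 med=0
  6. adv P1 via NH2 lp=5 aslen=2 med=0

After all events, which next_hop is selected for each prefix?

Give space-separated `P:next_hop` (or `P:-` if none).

Answer: P0:NH0 P1:NH2

Derivation:
Op 1: best P0=- P1=NH1
Op 2: best P0=NH0 P1=NH1
Op 3: best P0=NH0 P1=NH0
Op 4: best P0=NH0 P1=NH2
Op 5: best P0=NH0 P1=NH2
Op 6: best P0=NH0 P1=NH2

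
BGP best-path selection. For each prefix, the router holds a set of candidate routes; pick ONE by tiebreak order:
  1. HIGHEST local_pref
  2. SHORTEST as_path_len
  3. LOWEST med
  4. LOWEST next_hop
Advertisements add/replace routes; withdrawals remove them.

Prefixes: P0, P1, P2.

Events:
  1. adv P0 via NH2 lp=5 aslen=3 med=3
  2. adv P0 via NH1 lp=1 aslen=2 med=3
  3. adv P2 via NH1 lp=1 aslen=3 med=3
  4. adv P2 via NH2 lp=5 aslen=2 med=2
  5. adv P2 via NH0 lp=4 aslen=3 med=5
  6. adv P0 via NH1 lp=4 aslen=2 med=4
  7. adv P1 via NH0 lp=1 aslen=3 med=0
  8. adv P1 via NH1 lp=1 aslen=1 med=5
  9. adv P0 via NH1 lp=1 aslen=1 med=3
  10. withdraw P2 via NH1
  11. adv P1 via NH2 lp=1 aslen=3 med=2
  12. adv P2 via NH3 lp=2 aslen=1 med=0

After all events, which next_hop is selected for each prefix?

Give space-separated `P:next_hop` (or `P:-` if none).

Op 1: best P0=NH2 P1=- P2=-
Op 2: best P0=NH2 P1=- P2=-
Op 3: best P0=NH2 P1=- P2=NH1
Op 4: best P0=NH2 P1=- P2=NH2
Op 5: best P0=NH2 P1=- P2=NH2
Op 6: best P0=NH2 P1=- P2=NH2
Op 7: best P0=NH2 P1=NH0 P2=NH2
Op 8: best P0=NH2 P1=NH1 P2=NH2
Op 9: best P0=NH2 P1=NH1 P2=NH2
Op 10: best P0=NH2 P1=NH1 P2=NH2
Op 11: best P0=NH2 P1=NH1 P2=NH2
Op 12: best P0=NH2 P1=NH1 P2=NH2

Answer: P0:NH2 P1:NH1 P2:NH2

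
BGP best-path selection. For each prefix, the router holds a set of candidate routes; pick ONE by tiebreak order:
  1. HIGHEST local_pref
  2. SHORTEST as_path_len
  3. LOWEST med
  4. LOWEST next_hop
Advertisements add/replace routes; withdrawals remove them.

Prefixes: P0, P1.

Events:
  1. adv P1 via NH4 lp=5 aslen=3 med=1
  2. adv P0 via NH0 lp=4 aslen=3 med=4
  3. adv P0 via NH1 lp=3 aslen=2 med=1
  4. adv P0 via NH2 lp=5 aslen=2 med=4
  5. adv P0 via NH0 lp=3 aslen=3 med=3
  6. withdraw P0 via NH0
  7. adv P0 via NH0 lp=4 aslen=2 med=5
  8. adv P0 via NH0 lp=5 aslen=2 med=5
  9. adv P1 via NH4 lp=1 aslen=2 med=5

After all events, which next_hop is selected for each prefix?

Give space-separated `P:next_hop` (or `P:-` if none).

Op 1: best P0=- P1=NH4
Op 2: best P0=NH0 P1=NH4
Op 3: best P0=NH0 P1=NH4
Op 4: best P0=NH2 P1=NH4
Op 5: best P0=NH2 P1=NH4
Op 6: best P0=NH2 P1=NH4
Op 7: best P0=NH2 P1=NH4
Op 8: best P0=NH2 P1=NH4
Op 9: best P0=NH2 P1=NH4

Answer: P0:NH2 P1:NH4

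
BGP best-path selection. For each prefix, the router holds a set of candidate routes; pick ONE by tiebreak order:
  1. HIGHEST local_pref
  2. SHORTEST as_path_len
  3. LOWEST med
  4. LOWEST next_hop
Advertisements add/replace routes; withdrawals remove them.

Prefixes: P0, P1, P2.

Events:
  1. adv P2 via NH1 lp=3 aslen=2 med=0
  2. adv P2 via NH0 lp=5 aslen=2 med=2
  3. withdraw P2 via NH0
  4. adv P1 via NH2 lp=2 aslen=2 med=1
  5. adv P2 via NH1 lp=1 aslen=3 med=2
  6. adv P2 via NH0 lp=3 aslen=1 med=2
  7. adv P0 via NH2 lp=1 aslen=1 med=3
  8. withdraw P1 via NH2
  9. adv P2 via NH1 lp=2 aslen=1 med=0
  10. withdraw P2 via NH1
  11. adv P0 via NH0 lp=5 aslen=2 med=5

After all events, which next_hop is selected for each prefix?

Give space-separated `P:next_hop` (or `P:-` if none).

Op 1: best P0=- P1=- P2=NH1
Op 2: best P0=- P1=- P2=NH0
Op 3: best P0=- P1=- P2=NH1
Op 4: best P0=- P1=NH2 P2=NH1
Op 5: best P0=- P1=NH2 P2=NH1
Op 6: best P0=- P1=NH2 P2=NH0
Op 7: best P0=NH2 P1=NH2 P2=NH0
Op 8: best P0=NH2 P1=- P2=NH0
Op 9: best P0=NH2 P1=- P2=NH0
Op 10: best P0=NH2 P1=- P2=NH0
Op 11: best P0=NH0 P1=- P2=NH0

Answer: P0:NH0 P1:- P2:NH0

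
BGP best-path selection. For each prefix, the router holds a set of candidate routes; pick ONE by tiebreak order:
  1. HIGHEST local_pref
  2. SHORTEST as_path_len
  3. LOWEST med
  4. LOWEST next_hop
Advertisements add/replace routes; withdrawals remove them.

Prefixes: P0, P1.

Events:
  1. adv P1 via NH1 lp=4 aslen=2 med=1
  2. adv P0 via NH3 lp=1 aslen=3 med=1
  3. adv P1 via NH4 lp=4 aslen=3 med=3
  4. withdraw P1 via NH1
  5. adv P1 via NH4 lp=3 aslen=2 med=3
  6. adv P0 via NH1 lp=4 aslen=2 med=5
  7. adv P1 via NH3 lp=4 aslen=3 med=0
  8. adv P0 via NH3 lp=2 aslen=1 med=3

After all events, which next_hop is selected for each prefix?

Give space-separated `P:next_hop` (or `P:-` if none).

Answer: P0:NH1 P1:NH3

Derivation:
Op 1: best P0=- P1=NH1
Op 2: best P0=NH3 P1=NH1
Op 3: best P0=NH3 P1=NH1
Op 4: best P0=NH3 P1=NH4
Op 5: best P0=NH3 P1=NH4
Op 6: best P0=NH1 P1=NH4
Op 7: best P0=NH1 P1=NH3
Op 8: best P0=NH1 P1=NH3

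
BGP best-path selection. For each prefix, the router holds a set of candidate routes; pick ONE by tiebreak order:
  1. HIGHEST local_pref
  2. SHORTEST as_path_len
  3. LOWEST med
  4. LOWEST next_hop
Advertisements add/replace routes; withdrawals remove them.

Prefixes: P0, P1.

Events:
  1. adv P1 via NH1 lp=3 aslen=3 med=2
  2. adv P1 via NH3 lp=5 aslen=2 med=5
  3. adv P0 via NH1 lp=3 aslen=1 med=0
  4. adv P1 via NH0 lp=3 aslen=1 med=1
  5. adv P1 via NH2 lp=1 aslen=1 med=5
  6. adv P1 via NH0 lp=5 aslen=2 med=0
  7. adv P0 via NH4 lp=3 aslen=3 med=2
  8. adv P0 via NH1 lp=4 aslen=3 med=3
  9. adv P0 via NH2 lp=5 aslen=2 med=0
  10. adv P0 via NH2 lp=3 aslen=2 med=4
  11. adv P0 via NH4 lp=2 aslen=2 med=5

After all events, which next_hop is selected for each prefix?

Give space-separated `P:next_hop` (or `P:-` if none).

Answer: P0:NH1 P1:NH0

Derivation:
Op 1: best P0=- P1=NH1
Op 2: best P0=- P1=NH3
Op 3: best P0=NH1 P1=NH3
Op 4: best P0=NH1 P1=NH3
Op 5: best P0=NH1 P1=NH3
Op 6: best P0=NH1 P1=NH0
Op 7: best P0=NH1 P1=NH0
Op 8: best P0=NH1 P1=NH0
Op 9: best P0=NH2 P1=NH0
Op 10: best P0=NH1 P1=NH0
Op 11: best P0=NH1 P1=NH0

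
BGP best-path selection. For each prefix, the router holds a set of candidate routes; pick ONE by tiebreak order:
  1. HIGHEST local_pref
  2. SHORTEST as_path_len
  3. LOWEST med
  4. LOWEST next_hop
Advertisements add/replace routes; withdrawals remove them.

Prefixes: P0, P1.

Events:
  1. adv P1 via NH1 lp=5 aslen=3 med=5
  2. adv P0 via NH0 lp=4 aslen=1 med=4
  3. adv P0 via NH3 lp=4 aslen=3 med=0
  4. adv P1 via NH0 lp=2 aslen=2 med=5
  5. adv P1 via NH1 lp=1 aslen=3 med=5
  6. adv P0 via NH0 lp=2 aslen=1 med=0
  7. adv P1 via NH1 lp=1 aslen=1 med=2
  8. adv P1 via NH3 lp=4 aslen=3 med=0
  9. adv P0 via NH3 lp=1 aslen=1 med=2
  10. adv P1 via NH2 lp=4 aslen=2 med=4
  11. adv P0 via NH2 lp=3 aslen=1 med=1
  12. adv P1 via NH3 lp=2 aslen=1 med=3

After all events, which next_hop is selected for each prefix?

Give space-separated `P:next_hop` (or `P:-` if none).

Answer: P0:NH2 P1:NH2

Derivation:
Op 1: best P0=- P1=NH1
Op 2: best P0=NH0 P1=NH1
Op 3: best P0=NH0 P1=NH1
Op 4: best P0=NH0 P1=NH1
Op 5: best P0=NH0 P1=NH0
Op 6: best P0=NH3 P1=NH0
Op 7: best P0=NH3 P1=NH0
Op 8: best P0=NH3 P1=NH3
Op 9: best P0=NH0 P1=NH3
Op 10: best P0=NH0 P1=NH2
Op 11: best P0=NH2 P1=NH2
Op 12: best P0=NH2 P1=NH2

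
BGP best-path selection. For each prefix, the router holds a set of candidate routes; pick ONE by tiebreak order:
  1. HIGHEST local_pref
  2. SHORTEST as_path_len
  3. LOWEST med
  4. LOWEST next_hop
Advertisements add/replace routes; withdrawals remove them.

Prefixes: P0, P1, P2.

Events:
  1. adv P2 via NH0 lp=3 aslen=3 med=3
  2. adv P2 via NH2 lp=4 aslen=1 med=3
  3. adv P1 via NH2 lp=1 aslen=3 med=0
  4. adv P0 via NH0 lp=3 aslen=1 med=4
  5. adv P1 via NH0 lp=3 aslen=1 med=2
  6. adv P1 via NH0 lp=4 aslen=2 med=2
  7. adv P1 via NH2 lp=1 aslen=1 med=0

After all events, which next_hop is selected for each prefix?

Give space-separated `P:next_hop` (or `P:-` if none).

Op 1: best P0=- P1=- P2=NH0
Op 2: best P0=- P1=- P2=NH2
Op 3: best P0=- P1=NH2 P2=NH2
Op 4: best P0=NH0 P1=NH2 P2=NH2
Op 5: best P0=NH0 P1=NH0 P2=NH2
Op 6: best P0=NH0 P1=NH0 P2=NH2
Op 7: best P0=NH0 P1=NH0 P2=NH2

Answer: P0:NH0 P1:NH0 P2:NH2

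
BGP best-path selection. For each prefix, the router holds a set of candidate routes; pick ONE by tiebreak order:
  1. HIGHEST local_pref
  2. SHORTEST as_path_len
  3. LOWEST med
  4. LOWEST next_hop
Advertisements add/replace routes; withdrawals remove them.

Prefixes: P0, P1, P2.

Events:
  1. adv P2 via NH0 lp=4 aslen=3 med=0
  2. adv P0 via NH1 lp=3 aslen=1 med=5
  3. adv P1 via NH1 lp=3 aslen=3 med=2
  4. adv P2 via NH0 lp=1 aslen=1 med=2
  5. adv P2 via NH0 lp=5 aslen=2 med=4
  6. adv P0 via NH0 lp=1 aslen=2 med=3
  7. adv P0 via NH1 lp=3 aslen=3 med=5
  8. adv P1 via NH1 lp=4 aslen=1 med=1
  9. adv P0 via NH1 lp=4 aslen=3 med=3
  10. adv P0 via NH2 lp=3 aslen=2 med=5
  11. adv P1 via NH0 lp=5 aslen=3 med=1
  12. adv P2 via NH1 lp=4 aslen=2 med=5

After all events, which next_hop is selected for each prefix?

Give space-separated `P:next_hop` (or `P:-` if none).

Answer: P0:NH1 P1:NH0 P2:NH0

Derivation:
Op 1: best P0=- P1=- P2=NH0
Op 2: best P0=NH1 P1=- P2=NH0
Op 3: best P0=NH1 P1=NH1 P2=NH0
Op 4: best P0=NH1 P1=NH1 P2=NH0
Op 5: best P0=NH1 P1=NH1 P2=NH0
Op 6: best P0=NH1 P1=NH1 P2=NH0
Op 7: best P0=NH1 P1=NH1 P2=NH0
Op 8: best P0=NH1 P1=NH1 P2=NH0
Op 9: best P0=NH1 P1=NH1 P2=NH0
Op 10: best P0=NH1 P1=NH1 P2=NH0
Op 11: best P0=NH1 P1=NH0 P2=NH0
Op 12: best P0=NH1 P1=NH0 P2=NH0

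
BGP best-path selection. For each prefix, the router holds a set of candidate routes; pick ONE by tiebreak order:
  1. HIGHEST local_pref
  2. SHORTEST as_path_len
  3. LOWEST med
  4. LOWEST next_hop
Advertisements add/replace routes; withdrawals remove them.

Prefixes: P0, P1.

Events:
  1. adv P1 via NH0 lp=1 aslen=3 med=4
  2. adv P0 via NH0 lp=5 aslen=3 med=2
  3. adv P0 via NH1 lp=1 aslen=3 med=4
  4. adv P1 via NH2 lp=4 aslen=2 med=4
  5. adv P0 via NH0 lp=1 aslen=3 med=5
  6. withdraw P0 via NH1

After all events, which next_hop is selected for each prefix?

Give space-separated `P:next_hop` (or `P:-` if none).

Answer: P0:NH0 P1:NH2

Derivation:
Op 1: best P0=- P1=NH0
Op 2: best P0=NH0 P1=NH0
Op 3: best P0=NH0 P1=NH0
Op 4: best P0=NH0 P1=NH2
Op 5: best P0=NH1 P1=NH2
Op 6: best P0=NH0 P1=NH2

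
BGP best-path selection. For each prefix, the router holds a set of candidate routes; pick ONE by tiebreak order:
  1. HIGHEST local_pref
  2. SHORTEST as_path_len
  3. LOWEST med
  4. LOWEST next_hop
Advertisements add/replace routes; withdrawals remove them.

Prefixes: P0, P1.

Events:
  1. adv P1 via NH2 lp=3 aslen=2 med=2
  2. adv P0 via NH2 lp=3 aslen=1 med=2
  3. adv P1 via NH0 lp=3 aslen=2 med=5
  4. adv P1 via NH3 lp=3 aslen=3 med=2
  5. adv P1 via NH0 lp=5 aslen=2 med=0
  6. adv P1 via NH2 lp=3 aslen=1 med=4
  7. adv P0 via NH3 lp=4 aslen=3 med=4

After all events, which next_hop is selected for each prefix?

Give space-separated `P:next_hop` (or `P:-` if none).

Op 1: best P0=- P1=NH2
Op 2: best P0=NH2 P1=NH2
Op 3: best P0=NH2 P1=NH2
Op 4: best P0=NH2 P1=NH2
Op 5: best P0=NH2 P1=NH0
Op 6: best P0=NH2 P1=NH0
Op 7: best P0=NH3 P1=NH0

Answer: P0:NH3 P1:NH0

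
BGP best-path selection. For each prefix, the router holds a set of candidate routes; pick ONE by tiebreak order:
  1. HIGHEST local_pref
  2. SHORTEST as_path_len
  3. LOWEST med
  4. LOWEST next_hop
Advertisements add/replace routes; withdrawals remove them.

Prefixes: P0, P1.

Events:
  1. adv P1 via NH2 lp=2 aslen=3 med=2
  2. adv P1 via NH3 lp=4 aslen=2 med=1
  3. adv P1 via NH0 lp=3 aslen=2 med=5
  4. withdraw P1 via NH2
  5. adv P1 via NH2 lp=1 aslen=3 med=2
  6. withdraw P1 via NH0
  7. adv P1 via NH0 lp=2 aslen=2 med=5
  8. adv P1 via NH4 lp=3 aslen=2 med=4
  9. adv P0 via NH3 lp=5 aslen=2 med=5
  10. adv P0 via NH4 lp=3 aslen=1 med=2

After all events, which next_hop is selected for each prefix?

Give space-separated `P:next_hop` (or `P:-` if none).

Answer: P0:NH3 P1:NH3

Derivation:
Op 1: best P0=- P1=NH2
Op 2: best P0=- P1=NH3
Op 3: best P0=- P1=NH3
Op 4: best P0=- P1=NH3
Op 5: best P0=- P1=NH3
Op 6: best P0=- P1=NH3
Op 7: best P0=- P1=NH3
Op 8: best P0=- P1=NH3
Op 9: best P0=NH3 P1=NH3
Op 10: best P0=NH3 P1=NH3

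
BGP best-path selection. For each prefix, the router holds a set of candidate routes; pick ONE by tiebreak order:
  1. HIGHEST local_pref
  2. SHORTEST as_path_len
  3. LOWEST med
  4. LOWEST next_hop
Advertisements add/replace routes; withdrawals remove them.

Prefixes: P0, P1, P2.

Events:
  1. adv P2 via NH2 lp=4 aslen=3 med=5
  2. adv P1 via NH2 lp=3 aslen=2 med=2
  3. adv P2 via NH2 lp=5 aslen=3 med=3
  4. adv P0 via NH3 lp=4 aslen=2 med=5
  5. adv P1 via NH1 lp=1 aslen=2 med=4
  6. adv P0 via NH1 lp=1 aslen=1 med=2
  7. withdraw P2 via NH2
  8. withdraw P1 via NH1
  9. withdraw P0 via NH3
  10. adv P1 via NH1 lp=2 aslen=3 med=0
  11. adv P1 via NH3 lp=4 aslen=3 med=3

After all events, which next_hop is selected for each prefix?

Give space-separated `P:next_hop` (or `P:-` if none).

Op 1: best P0=- P1=- P2=NH2
Op 2: best P0=- P1=NH2 P2=NH2
Op 3: best P0=- P1=NH2 P2=NH2
Op 4: best P0=NH3 P1=NH2 P2=NH2
Op 5: best P0=NH3 P1=NH2 P2=NH2
Op 6: best P0=NH3 P1=NH2 P2=NH2
Op 7: best P0=NH3 P1=NH2 P2=-
Op 8: best P0=NH3 P1=NH2 P2=-
Op 9: best P0=NH1 P1=NH2 P2=-
Op 10: best P0=NH1 P1=NH2 P2=-
Op 11: best P0=NH1 P1=NH3 P2=-

Answer: P0:NH1 P1:NH3 P2:-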